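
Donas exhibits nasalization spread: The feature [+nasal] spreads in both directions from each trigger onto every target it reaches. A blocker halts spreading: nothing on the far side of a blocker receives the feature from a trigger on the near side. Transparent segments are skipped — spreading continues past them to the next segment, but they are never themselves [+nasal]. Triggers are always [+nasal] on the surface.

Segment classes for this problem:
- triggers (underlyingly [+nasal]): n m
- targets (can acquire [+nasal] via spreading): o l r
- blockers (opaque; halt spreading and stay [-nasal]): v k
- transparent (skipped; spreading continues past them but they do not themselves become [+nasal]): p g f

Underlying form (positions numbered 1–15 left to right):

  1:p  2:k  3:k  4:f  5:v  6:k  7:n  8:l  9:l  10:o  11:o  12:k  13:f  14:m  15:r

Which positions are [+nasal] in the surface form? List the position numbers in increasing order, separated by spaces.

From /n/ at 7 rightward: 8 /l/ → [+nasal]; 9 /l/ → [+nasal]; 10 /o/ → [+nasal]; 11 /o/ → [+nasal]; 12 /k/ blocks.
From /n/ at 7 leftward: 6 /k/ blocks.
From /m/ at 14 rightward: 15 /r/ → [+nasal]; word edge.
From /m/ at 14 leftward: 13 /f/ transparent; 12 /k/ blocks.

7 8 9 10 11 14 15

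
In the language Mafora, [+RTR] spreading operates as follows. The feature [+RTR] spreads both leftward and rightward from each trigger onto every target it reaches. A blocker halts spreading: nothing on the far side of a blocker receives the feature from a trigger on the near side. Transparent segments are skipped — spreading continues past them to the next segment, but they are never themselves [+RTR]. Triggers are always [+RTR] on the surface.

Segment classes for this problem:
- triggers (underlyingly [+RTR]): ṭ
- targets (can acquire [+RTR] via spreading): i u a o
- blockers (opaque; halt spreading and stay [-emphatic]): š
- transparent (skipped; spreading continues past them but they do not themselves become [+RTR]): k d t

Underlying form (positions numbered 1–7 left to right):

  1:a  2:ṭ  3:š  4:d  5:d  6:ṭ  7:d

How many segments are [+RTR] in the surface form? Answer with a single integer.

From /ṭ/ at 2 rightward: 3 /š/ blocks.
From /ṭ/ at 2 leftward: 1 /a/ → [+RTR]; word edge.
From /ṭ/ at 6 rightward: 7 /d/ transparent; word edge.
From /ṭ/ at 6 leftward: 5 /d/ transparent; 4 /d/ transparent; 3 /š/ blocks.
[+RTR] positions on the surface: 1 2 6.

3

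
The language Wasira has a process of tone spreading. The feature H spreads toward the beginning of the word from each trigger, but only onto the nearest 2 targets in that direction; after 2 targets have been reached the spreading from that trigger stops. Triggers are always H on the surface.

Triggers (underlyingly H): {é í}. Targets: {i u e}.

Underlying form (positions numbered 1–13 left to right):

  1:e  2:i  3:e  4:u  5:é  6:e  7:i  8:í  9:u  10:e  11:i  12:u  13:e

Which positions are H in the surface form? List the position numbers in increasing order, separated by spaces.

From /é/ at 5 leftward: 4 /u/ → H; 3 /e/ → H; bound reached.
From /í/ at 8 leftward: 7 /i/ → H; 6 /e/ → H; bound reached.
Targets with no active source: positions 1 2 9 10 11 12 13 stay [-high tone].

3 4 5 6 7 8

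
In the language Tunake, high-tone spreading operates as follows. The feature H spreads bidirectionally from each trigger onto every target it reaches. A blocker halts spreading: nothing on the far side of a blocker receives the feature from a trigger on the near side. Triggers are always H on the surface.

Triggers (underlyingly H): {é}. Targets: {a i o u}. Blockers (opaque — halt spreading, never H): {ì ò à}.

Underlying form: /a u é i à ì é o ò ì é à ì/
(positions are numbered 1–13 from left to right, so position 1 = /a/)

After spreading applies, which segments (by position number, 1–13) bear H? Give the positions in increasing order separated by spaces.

1 2 3 4 7 8 11

From /é/ at 3 rightward: 4 /i/ → H; 5 /à/ blocks.
From /é/ at 3 leftward: 2 /u/ → H; 1 /a/ → H; word edge.
From /é/ at 7 rightward: 8 /o/ → H; 9 /ò/ blocks.
From /é/ at 7 leftward: 6 /ì/ blocks.
From /é/ at 11 rightward: 12 /à/ blocks.
From /é/ at 11 leftward: 10 /ì/ blocks.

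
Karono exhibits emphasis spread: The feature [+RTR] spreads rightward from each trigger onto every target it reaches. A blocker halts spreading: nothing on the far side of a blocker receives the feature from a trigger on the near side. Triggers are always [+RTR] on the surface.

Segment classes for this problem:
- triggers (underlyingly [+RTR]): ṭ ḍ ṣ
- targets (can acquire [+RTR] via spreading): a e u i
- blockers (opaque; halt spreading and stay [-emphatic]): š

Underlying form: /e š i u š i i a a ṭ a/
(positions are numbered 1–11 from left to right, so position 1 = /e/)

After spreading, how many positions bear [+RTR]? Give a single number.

2

From /ṭ/ at 10 rightward: 11 /a/ → [+RTR]; word edge.
Targets with no active source: positions 1 3 4 6 7 8 9 stay [-emphatic].
[+RTR] positions on the surface: 10 11.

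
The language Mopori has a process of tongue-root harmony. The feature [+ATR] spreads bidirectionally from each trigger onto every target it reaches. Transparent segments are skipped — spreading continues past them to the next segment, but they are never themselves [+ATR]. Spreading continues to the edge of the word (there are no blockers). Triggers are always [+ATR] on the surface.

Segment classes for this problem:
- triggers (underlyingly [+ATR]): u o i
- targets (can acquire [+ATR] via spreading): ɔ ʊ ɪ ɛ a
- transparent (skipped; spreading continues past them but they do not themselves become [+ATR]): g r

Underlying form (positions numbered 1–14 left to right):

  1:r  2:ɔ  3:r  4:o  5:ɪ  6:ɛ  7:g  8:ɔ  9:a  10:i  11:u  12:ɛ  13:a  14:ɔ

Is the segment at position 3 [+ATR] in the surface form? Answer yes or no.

From /o/ at 4 rightward: 5 /ɪ/ → [+ATR]; 6 /ɛ/ → [+ATR]; 7 /g/ transparent; 8 /ɔ/ → [+ATR]; 9 /a/ → [+ATR]; 10 /i/ is itself a trigger — this domain ends here.
From /o/ at 4 leftward: 3 /r/ transparent; 2 /ɔ/ → [+ATR]; 1 /r/ transparent; word edge.
From /i/ at 10 rightward: 11 /u/ is itself a trigger — this domain ends here.
From /i/ at 10 leftward: 9 /a/ → [+ATR]; 8 /ɔ/ → [+ATR]; 7 /g/ transparent; 6 /ɛ/ → [+ATR]; 5 /ɪ/ → [+ATR]; 4 /o/ is itself a trigger — this domain ends here.
From /u/ at 11 rightward: 12 /ɛ/ → [+ATR]; 13 /a/ → [+ATR]; 14 /ɔ/ → [+ATR]; word edge.
From /u/ at 11 leftward: 10 /i/ is itself a trigger — this domain ends here.
[+ATR] positions on the surface: 2 4 5 6 8 9 10 11 12 13 14.

no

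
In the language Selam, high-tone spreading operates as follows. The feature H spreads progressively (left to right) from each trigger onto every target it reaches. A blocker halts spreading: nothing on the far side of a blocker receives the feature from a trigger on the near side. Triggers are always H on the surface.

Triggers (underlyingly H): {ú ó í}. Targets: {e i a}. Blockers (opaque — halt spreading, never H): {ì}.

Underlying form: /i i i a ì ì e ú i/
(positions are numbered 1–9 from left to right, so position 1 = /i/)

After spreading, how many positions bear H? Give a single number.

From /ú/ at 8 rightward: 9 /i/ → H; word edge.
Targets with no active source: positions 1 2 3 4 7 stay [-high tone].
H positions on the surface: 8 9.

2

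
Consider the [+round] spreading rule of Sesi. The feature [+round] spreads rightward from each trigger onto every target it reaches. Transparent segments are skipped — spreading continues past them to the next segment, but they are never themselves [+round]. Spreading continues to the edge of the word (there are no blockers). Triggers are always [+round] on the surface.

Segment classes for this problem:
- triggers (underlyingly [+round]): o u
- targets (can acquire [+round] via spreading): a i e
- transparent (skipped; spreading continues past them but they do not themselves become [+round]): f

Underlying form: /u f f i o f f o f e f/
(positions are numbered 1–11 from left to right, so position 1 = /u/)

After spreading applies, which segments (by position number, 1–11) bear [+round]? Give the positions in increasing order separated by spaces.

From /u/ at 1 rightward: 2 /f/ transparent; 3 /f/ transparent; 4 /i/ → [+round]; 5 /o/ is itself a trigger — this domain ends here.
From /o/ at 5 rightward: 6 /f/ transparent; 7 /f/ transparent; 8 /o/ is itself a trigger — this domain ends here.
From /o/ at 8 rightward: 9 /f/ transparent; 10 /e/ → [+round]; 11 /f/ transparent; word edge.

1 4 5 8 10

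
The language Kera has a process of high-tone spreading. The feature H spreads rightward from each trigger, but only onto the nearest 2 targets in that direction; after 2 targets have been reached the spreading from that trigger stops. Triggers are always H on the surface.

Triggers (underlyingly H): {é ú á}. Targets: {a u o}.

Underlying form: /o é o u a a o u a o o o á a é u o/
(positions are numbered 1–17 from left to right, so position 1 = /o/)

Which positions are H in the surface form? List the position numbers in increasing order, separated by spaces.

From /é/ at 2 rightward: 3 /o/ → H; 4 /u/ → H; bound reached.
From /á/ at 13 rightward: 14 /a/ → H; 15 /é/ is itself a trigger — this domain ends here.
From /é/ at 15 rightward: 16 /u/ → H; 17 /o/ → H; bound reached.
Targets with no active source: positions 1 5 6 7 8 9 10 11 12 stay [-high tone].

2 3 4 13 14 15 16 17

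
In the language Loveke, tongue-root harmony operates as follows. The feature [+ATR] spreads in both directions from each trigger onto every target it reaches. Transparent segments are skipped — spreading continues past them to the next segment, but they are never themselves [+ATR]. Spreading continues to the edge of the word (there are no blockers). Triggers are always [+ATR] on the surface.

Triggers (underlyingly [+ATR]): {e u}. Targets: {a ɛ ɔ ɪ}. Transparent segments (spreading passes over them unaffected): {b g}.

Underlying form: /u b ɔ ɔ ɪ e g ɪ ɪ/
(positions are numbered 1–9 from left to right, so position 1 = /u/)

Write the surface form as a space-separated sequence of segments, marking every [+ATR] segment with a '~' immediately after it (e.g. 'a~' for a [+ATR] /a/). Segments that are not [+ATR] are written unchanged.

u~ b ɔ~ ɔ~ ɪ~ e~ g ɪ~ ɪ~

From /u/ at 1 rightward: 2 /b/ transparent; 3 /ɔ/ → [+ATR]; 4 /ɔ/ → [+ATR]; 5 /ɪ/ → [+ATR]; 6 /e/ is itself a trigger — this domain ends here.
From /u/ at 1 leftward: word edge.
From /e/ at 6 rightward: 7 /g/ transparent; 8 /ɪ/ → [+ATR]; 9 /ɪ/ → [+ATR]; word edge.
From /e/ at 6 leftward: 5 /ɪ/ → [+ATR]; 4 /ɔ/ → [+ATR]; 3 /ɔ/ → [+ATR]; 2 /b/ transparent; 1 /u/ is itself a trigger — this domain ends here.
[+ATR] positions on the surface: 1 3 4 5 6 8 9.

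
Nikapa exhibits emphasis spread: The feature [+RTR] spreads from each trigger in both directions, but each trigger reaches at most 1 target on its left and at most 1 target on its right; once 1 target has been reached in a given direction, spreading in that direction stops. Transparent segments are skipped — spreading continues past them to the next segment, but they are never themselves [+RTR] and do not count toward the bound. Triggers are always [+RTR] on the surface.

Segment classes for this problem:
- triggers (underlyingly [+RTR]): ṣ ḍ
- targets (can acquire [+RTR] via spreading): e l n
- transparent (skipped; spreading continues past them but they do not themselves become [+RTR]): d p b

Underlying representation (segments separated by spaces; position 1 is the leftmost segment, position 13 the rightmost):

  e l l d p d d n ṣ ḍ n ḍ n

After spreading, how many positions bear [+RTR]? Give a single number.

From /ṣ/ at 9 rightward: 10 /ḍ/ is itself a trigger — this domain ends here.
From /ṣ/ at 9 leftward: 8 /n/ → [+RTR]; bound reached.
From /ḍ/ at 10 rightward: 11 /n/ → [+RTR]; bound reached.
From /ḍ/ at 10 leftward: 9 /ṣ/ is itself a trigger — this domain ends here.
From /ḍ/ at 12 rightward: 13 /n/ → [+RTR]; bound reached.
From /ḍ/ at 12 leftward: 11 /n/ → [+RTR]; bound reached.
Targets with no active source: positions 1 2 3 stay [-emphatic].
[+RTR] positions on the surface: 8 9 10 11 12 13.

6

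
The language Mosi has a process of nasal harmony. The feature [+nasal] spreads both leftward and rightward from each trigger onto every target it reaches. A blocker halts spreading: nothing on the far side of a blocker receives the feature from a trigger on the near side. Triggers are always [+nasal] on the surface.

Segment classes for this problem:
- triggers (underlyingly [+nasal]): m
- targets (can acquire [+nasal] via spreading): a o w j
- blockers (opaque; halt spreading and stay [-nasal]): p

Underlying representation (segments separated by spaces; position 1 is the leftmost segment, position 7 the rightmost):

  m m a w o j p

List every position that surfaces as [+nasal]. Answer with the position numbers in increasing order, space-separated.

From /m/ at 1 rightward: 2 /m/ is itself a trigger — this domain ends here.
From /m/ at 1 leftward: word edge.
From /m/ at 2 rightward: 3 /a/ → [+nasal]; 4 /w/ → [+nasal]; 5 /o/ → [+nasal]; 6 /j/ → [+nasal]; 7 /p/ blocks.
From /m/ at 2 leftward: 1 /m/ is itself a trigger — this domain ends here.

1 2 3 4 5 6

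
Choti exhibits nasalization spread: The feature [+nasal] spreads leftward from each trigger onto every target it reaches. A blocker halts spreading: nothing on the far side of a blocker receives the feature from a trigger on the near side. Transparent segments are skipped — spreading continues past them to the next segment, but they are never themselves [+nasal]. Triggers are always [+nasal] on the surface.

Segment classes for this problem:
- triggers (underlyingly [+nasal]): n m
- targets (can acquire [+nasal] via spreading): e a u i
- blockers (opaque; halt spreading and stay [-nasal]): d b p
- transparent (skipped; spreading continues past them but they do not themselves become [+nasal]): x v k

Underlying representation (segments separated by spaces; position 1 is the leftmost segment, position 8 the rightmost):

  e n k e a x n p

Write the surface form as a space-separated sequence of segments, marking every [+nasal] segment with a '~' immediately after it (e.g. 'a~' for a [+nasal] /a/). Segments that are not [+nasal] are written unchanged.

e~ n~ k e~ a~ x n~ p

From /n/ at 2 leftward: 1 /e/ → [+nasal]; word edge.
From /n/ at 7 leftward: 6 /x/ transparent; 5 /a/ → [+nasal]; 4 /e/ → [+nasal]; 3 /k/ transparent; 2 /n/ is itself a trigger — this domain ends here.
[+nasal] positions on the surface: 1 2 4 5 7.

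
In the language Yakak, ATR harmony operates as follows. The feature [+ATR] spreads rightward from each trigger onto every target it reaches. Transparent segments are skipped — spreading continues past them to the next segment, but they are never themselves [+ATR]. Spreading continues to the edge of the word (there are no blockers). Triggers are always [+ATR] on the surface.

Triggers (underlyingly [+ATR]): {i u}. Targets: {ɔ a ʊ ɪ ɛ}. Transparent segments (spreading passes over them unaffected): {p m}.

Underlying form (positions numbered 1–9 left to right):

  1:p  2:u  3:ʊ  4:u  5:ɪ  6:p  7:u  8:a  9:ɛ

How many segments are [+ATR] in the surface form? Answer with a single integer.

From /u/ at 2 rightward: 3 /ʊ/ → [+ATR]; 4 /u/ is itself a trigger — this domain ends here.
From /u/ at 4 rightward: 5 /ɪ/ → [+ATR]; 6 /p/ transparent; 7 /u/ is itself a trigger — this domain ends here.
From /u/ at 7 rightward: 8 /a/ → [+ATR]; 9 /ɛ/ → [+ATR]; word edge.
[+ATR] positions on the surface: 2 3 4 5 7 8 9.

7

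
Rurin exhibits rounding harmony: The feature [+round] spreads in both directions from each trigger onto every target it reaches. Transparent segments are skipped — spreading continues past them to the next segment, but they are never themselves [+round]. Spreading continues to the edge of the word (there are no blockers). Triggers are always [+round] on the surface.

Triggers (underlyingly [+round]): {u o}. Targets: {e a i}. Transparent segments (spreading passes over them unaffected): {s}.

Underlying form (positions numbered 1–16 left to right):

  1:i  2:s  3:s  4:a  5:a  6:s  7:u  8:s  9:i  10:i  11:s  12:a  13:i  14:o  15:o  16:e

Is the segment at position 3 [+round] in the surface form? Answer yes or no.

From /u/ at 7 rightward: 8 /s/ transparent; 9 /i/ → [+round]; 10 /i/ → [+round]; 11 /s/ transparent; 12 /a/ → [+round]; 13 /i/ → [+round]; 14 /o/ is itself a trigger — this domain ends here.
From /u/ at 7 leftward: 6 /s/ transparent; 5 /a/ → [+round]; 4 /a/ → [+round]; 3 /s/ transparent; 2 /s/ transparent; 1 /i/ → [+round]; word edge.
From /o/ at 14 rightward: 15 /o/ is itself a trigger — this domain ends here.
From /o/ at 14 leftward: 13 /i/ → [+round]; 12 /a/ → [+round]; 11 /s/ transparent; 10 /i/ → [+round]; 9 /i/ → [+round]; 8 /s/ transparent; 7 /u/ is itself a trigger — this domain ends here.
From /o/ at 15 rightward: 16 /e/ → [+round]; word edge.
From /o/ at 15 leftward: 14 /o/ is itself a trigger — this domain ends here.
[+round] positions on the surface: 1 4 5 7 9 10 12 13 14 15 16.

no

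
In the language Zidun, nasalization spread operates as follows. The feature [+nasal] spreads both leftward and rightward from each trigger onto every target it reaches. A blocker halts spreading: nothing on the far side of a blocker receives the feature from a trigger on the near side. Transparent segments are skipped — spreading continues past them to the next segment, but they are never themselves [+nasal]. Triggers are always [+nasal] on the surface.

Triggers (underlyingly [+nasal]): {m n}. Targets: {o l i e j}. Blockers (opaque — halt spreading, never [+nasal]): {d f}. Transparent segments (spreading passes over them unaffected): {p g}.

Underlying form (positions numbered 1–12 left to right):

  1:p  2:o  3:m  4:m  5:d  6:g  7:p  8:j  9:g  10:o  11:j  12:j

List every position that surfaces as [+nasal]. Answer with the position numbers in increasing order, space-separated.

2 3 4

From /m/ at 3 rightward: 4 /m/ is itself a trigger — this domain ends here.
From /m/ at 3 leftward: 2 /o/ → [+nasal]; 1 /p/ transparent; word edge.
From /m/ at 4 rightward: 5 /d/ blocks.
From /m/ at 4 leftward: 3 /m/ is itself a trigger — this domain ends here.
Targets with no active source: positions 8 10 11 12 stay [-nasal].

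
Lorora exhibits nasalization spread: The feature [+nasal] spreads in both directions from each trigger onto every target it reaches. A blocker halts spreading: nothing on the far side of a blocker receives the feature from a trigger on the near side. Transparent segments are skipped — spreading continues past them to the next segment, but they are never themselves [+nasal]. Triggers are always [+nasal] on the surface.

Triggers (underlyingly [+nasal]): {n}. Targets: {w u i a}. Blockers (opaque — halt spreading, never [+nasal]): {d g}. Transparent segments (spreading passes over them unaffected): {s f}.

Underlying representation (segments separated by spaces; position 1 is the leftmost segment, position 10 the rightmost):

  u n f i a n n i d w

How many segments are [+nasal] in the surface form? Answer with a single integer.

From /n/ at 2 rightward: 3 /f/ transparent; 4 /i/ → [+nasal]; 5 /a/ → [+nasal]; 6 /n/ is itself a trigger — this domain ends here.
From /n/ at 2 leftward: 1 /u/ → [+nasal]; word edge.
From /n/ at 6 rightward: 7 /n/ is itself a trigger — this domain ends here.
From /n/ at 6 leftward: 5 /a/ → [+nasal]; 4 /i/ → [+nasal]; 3 /f/ transparent; 2 /n/ is itself a trigger — this domain ends here.
From /n/ at 7 rightward: 8 /i/ → [+nasal]; 9 /d/ blocks.
From /n/ at 7 leftward: 6 /n/ is itself a trigger — this domain ends here.
Target with no active source: position 10 stays [-nasal].
[+nasal] positions on the surface: 1 2 4 5 6 7 8.

7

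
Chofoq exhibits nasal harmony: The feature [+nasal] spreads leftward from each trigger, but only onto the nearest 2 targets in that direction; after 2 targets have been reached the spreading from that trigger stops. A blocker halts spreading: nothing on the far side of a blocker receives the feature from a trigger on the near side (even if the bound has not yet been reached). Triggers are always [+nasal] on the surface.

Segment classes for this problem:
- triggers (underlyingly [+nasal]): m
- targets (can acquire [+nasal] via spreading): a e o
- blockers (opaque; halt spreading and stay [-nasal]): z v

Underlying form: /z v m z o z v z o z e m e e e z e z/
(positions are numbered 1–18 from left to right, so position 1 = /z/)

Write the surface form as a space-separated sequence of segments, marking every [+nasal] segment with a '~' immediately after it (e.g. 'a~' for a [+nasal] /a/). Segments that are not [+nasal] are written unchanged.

z v m~ z o z v z o z e~ m~ e e e z e z

From /m/ at 3 leftward: 2 /v/ blocks.
From /m/ at 12 leftward: 11 /e/ → [+nasal]; 10 /z/ blocks.
Targets with no active source: positions 5 9 13 14 15 17 stay [-nasal].
[+nasal] positions on the surface: 3 11 12.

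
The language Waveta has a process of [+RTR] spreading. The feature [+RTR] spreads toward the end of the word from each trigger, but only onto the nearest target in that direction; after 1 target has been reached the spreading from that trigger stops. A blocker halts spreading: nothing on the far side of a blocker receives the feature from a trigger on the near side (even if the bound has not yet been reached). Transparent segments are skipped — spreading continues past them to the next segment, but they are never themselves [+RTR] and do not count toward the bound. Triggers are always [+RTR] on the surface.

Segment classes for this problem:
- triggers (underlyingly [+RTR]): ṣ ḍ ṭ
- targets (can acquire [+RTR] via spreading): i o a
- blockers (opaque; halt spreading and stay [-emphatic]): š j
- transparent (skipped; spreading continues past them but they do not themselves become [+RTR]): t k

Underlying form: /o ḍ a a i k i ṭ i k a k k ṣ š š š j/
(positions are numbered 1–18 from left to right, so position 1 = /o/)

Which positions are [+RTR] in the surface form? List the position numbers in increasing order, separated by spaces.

From /ḍ/ at 2 rightward: 3 /a/ → [+RTR]; bound reached.
From /ṭ/ at 8 rightward: 9 /i/ → [+RTR]; bound reached.
From /ṣ/ at 14 rightward: 15 /š/ blocks.
Targets with no active source: positions 1 4 5 7 11 stay [-emphatic].

2 3 8 9 14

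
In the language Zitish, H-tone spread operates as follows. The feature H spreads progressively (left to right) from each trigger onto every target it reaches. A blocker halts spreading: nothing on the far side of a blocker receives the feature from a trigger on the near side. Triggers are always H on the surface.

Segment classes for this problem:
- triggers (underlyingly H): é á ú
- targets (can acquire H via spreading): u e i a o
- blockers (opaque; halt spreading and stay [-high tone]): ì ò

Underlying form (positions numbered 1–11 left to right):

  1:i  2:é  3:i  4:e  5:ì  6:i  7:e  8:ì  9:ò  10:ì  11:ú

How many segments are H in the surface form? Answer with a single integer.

4

From /é/ at 2 rightward: 3 /i/ → H; 4 /e/ → H; 5 /ì/ blocks.
From /ú/ at 11 rightward: word edge.
Targets with no active source: positions 1 6 7 stay [-high tone].
H positions on the surface: 2 3 4 11.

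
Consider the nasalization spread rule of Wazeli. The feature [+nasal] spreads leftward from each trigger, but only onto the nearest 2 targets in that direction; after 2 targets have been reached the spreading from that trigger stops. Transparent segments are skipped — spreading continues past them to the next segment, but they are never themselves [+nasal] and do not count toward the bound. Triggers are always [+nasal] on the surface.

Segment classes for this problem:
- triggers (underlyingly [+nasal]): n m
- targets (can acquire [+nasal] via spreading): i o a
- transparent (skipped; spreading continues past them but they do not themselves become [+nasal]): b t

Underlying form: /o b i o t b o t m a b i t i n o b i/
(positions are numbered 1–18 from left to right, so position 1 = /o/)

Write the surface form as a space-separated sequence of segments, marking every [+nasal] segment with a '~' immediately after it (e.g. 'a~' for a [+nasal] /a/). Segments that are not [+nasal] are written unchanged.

From /m/ at 9 leftward: 8 /t/ transparent; 7 /o/ → [+nasal]; 6 /b/ transparent; 5 /t/ transparent; 4 /o/ → [+nasal]; bound reached.
From /n/ at 15 leftward: 14 /i/ → [+nasal]; 13 /t/ transparent; 12 /i/ → [+nasal]; bound reached.
Targets with no active source: positions 1 3 10 16 18 stay [-nasal].
[+nasal] positions on the surface: 4 7 9 12 14 15.

o b i o~ t b o~ t m~ a b i~ t i~ n~ o b i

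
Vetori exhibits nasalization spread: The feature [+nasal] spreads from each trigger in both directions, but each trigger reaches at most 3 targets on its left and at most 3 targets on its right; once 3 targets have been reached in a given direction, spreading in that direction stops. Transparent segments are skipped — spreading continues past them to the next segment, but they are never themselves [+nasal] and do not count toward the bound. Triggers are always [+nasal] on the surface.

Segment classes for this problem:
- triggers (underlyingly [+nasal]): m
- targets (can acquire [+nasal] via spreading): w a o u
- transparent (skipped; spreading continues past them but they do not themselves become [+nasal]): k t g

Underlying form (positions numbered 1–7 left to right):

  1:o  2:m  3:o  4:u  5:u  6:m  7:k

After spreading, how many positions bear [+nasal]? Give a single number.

6

From /m/ at 2 rightward: 3 /o/ → [+nasal]; 4 /u/ → [+nasal]; 5 /u/ → [+nasal]; bound reached.
From /m/ at 2 leftward: 1 /o/ → [+nasal]; word edge.
From /m/ at 6 rightward: 7 /k/ transparent; word edge.
From /m/ at 6 leftward: 5 /u/ → [+nasal]; 4 /u/ → [+nasal]; 3 /o/ → [+nasal]; bound reached.
[+nasal] positions on the surface: 1 2 3 4 5 6.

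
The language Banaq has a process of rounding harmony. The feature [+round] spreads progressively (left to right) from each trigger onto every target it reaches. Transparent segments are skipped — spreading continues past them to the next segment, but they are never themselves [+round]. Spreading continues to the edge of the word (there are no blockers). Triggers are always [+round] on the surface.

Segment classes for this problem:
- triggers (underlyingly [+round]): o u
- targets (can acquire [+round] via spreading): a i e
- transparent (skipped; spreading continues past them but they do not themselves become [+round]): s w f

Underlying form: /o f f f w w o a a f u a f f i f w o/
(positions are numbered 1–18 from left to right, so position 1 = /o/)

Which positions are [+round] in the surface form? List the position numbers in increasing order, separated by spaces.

1 7 8 9 11 12 15 18

From /o/ at 1 rightward: 2 /f/ transparent; 3 /f/ transparent; 4 /f/ transparent; 5 /w/ transparent; 6 /w/ transparent; 7 /o/ is itself a trigger — this domain ends here.
From /o/ at 7 rightward: 8 /a/ → [+round]; 9 /a/ → [+round]; 10 /f/ transparent; 11 /u/ is itself a trigger — this domain ends here.
From /u/ at 11 rightward: 12 /a/ → [+round]; 13 /f/ transparent; 14 /f/ transparent; 15 /i/ → [+round]; 16 /f/ transparent; 17 /w/ transparent; 18 /o/ is itself a trigger — this domain ends here.
From /o/ at 18 rightward: word edge.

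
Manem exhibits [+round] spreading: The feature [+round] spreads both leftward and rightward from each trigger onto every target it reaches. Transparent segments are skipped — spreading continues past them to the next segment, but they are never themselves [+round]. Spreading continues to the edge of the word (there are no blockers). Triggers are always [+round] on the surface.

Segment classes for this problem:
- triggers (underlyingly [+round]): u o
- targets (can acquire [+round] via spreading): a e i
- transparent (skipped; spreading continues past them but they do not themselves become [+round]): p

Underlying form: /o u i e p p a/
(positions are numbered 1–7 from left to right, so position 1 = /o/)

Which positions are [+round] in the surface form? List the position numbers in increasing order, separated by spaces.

From /o/ at 1 rightward: 2 /u/ is itself a trigger — this domain ends here.
From /o/ at 1 leftward: word edge.
From /u/ at 2 rightward: 3 /i/ → [+round]; 4 /e/ → [+round]; 5 /p/ transparent; 6 /p/ transparent; 7 /a/ → [+round]; word edge.
From /u/ at 2 leftward: 1 /o/ is itself a trigger — this domain ends here.

1 2 3 4 7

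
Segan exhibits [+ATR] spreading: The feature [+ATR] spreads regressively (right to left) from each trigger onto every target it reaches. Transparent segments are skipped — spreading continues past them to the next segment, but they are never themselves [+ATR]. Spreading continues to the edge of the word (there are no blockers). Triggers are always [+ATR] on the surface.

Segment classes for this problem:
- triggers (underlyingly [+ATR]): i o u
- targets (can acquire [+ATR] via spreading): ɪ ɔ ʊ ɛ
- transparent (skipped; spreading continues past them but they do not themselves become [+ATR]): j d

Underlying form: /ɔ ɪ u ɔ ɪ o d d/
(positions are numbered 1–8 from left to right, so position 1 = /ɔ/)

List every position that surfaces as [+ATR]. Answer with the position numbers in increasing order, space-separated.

1 2 3 4 5 6

From /u/ at 3 leftward: 2 /ɪ/ → [+ATR]; 1 /ɔ/ → [+ATR]; word edge.
From /o/ at 6 leftward: 5 /ɪ/ → [+ATR]; 4 /ɔ/ → [+ATR]; 3 /u/ is itself a trigger — this domain ends here.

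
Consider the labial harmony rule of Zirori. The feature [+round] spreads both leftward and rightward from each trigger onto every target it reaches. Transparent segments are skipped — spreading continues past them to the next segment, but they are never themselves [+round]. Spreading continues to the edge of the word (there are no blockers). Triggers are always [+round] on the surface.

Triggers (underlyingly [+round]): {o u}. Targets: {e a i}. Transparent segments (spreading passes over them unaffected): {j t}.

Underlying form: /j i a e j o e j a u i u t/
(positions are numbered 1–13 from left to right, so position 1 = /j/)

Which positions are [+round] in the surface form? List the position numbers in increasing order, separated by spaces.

From /o/ at 6 rightward: 7 /e/ → [+round]; 8 /j/ transparent; 9 /a/ → [+round]; 10 /u/ is itself a trigger — this domain ends here.
From /o/ at 6 leftward: 5 /j/ transparent; 4 /e/ → [+round]; 3 /a/ → [+round]; 2 /i/ → [+round]; 1 /j/ transparent; word edge.
From /u/ at 10 rightward: 11 /i/ → [+round]; 12 /u/ is itself a trigger — this domain ends here.
From /u/ at 10 leftward: 9 /a/ → [+round]; 8 /j/ transparent; 7 /e/ → [+round]; 6 /o/ is itself a trigger — this domain ends here.
From /u/ at 12 rightward: 13 /t/ transparent; word edge.
From /u/ at 12 leftward: 11 /i/ → [+round]; 10 /u/ is itself a trigger — this domain ends here.

2 3 4 6 7 9 10 11 12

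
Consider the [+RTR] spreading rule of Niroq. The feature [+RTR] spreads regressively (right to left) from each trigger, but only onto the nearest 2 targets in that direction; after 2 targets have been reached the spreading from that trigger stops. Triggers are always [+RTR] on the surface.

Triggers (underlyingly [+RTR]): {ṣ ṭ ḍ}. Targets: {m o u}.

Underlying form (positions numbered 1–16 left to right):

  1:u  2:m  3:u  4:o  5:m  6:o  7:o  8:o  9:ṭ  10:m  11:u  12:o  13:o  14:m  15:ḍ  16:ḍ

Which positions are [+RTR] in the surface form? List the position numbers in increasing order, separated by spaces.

7 8 9 13 14 15 16

From /ṭ/ at 9 leftward: 8 /o/ → [+RTR]; 7 /o/ → [+RTR]; bound reached.
From /ḍ/ at 15 leftward: 14 /m/ → [+RTR]; 13 /o/ → [+RTR]; bound reached.
From /ḍ/ at 16 leftward: 15 /ḍ/ is itself a trigger — this domain ends here.
Targets with no active source: positions 1 2 3 4 5 6 10 11 12 stay [-emphatic].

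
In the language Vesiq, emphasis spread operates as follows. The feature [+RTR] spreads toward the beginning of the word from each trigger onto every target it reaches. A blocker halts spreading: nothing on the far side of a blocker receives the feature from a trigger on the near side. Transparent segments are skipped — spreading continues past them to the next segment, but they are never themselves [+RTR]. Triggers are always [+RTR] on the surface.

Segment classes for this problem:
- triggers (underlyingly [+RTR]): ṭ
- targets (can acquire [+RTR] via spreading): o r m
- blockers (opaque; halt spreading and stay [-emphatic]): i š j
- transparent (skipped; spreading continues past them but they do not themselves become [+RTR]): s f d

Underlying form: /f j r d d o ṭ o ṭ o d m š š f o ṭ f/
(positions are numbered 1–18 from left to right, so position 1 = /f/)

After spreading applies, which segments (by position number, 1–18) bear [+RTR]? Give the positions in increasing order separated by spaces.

From /ṭ/ at 7 leftward: 6 /o/ → [+RTR]; 5 /d/ transparent; 4 /d/ transparent; 3 /r/ → [+RTR]; 2 /j/ blocks.
From /ṭ/ at 9 leftward: 8 /o/ → [+RTR]; 7 /ṭ/ is itself a trigger — this domain ends here.
From /ṭ/ at 17 leftward: 16 /o/ → [+RTR]; 15 /f/ transparent; 14 /š/ blocks.
Targets with no active source: positions 10 12 stay [-emphatic].

3 6 7 8 9 16 17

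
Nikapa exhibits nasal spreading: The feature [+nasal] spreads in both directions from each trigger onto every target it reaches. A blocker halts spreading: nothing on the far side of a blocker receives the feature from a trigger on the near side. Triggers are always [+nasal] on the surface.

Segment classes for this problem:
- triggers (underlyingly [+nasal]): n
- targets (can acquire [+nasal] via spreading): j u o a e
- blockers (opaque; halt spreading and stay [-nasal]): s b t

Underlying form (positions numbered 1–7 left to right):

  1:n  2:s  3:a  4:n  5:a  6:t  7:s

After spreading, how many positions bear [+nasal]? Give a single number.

From /n/ at 1 rightward: 2 /s/ blocks.
From /n/ at 1 leftward: word edge.
From /n/ at 4 rightward: 5 /a/ → [+nasal]; 6 /t/ blocks.
From /n/ at 4 leftward: 3 /a/ → [+nasal]; 2 /s/ blocks.
[+nasal] positions on the surface: 1 3 4 5.

4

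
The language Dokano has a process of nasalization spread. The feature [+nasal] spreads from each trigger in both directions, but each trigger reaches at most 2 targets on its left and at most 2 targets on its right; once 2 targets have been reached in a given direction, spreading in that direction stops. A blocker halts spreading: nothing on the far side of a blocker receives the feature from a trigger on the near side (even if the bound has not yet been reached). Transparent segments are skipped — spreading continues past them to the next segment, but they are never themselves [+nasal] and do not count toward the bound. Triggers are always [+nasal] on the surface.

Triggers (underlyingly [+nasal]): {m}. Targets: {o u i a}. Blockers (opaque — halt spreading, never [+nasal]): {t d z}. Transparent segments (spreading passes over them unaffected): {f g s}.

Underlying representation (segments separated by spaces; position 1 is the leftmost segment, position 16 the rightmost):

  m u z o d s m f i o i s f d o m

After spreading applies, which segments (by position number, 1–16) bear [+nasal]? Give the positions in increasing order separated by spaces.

1 2 7 9 10 15 16

From /m/ at 1 rightward: 2 /u/ → [+nasal]; 3 /z/ blocks.
From /m/ at 1 leftward: word edge.
From /m/ at 7 rightward: 8 /f/ transparent; 9 /i/ → [+nasal]; 10 /o/ → [+nasal]; bound reached.
From /m/ at 7 leftward: 6 /s/ transparent; 5 /d/ blocks.
From /m/ at 16 rightward: word edge.
From /m/ at 16 leftward: 15 /o/ → [+nasal]; 14 /d/ blocks.
Targets with no active source: positions 4 11 stay [-nasal].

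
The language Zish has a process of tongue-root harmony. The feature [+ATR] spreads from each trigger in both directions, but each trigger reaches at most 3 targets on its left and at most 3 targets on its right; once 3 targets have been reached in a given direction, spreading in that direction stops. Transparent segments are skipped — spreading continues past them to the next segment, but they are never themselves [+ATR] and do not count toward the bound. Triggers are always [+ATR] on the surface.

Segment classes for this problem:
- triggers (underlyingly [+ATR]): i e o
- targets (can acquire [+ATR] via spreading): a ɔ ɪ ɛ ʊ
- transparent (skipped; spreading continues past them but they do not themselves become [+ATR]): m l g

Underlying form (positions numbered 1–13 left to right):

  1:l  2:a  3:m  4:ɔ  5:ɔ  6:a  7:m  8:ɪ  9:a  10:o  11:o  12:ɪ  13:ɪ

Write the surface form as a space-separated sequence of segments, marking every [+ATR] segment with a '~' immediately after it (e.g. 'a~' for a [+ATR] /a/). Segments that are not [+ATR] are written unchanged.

From /o/ at 10 rightward: 11 /o/ is itself a trigger — this domain ends here.
From /o/ at 10 leftward: 9 /a/ → [+ATR]; 8 /ɪ/ → [+ATR]; 7 /m/ transparent; 6 /a/ → [+ATR]; bound reached.
From /o/ at 11 rightward: 12 /ɪ/ → [+ATR]; 13 /ɪ/ → [+ATR]; word edge.
From /o/ at 11 leftward: 10 /o/ is itself a trigger — this domain ends here.
Targets with no active source: positions 2 4 5 stay [-ATR].
[+ATR] positions on the surface: 6 8 9 10 11 12 13.

l a m ɔ ɔ a~ m ɪ~ a~ o~ o~ ɪ~ ɪ~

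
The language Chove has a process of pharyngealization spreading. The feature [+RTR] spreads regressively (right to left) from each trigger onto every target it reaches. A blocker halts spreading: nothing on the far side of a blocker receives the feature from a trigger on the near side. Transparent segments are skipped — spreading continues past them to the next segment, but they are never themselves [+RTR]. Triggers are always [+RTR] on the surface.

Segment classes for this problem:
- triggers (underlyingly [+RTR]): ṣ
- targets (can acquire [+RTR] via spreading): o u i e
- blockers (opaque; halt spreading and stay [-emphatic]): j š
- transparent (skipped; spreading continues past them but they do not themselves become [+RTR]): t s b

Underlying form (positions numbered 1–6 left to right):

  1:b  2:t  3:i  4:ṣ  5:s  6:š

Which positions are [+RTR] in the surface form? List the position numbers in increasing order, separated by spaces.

From /ṣ/ at 4 leftward: 3 /i/ → [+RTR]; 2 /t/ transparent; 1 /b/ transparent; word edge.

3 4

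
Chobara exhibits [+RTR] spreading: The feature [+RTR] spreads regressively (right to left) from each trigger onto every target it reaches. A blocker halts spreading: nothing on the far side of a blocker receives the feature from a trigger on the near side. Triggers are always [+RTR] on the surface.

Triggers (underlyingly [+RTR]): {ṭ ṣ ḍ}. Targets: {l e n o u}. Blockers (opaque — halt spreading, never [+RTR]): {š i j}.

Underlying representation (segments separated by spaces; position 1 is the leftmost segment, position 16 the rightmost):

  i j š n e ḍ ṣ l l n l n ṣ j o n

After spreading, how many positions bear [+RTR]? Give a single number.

10

From /ḍ/ at 6 leftward: 5 /e/ → [+RTR]; 4 /n/ → [+RTR]; 3 /š/ blocks.
From /ṣ/ at 7 leftward: 6 /ḍ/ is itself a trigger — this domain ends here.
From /ṣ/ at 13 leftward: 12 /n/ → [+RTR]; 11 /l/ → [+RTR]; 10 /n/ → [+RTR]; 9 /l/ → [+RTR]; 8 /l/ → [+RTR]; 7 /ṣ/ is itself a trigger — this domain ends here.
Targets with no active source: positions 15 16 stay [-emphatic].
[+RTR] positions on the surface: 4 5 6 7 8 9 10 11 12 13.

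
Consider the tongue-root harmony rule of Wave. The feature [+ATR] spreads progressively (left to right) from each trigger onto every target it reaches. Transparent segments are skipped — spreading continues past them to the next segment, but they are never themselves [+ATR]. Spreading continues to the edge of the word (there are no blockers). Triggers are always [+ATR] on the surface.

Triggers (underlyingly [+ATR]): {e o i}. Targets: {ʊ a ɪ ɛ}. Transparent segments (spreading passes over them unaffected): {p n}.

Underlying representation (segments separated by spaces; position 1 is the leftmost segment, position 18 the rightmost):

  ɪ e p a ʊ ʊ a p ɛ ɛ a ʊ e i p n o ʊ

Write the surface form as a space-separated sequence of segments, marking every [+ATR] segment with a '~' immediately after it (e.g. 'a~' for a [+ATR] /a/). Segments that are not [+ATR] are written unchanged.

From /e/ at 2 rightward: 3 /p/ transparent; 4 /a/ → [+ATR]; 5 /ʊ/ → [+ATR]; 6 /ʊ/ → [+ATR]; 7 /a/ → [+ATR]; 8 /p/ transparent; 9 /ɛ/ → [+ATR]; 10 /ɛ/ → [+ATR]; 11 /a/ → [+ATR]; 12 /ʊ/ → [+ATR]; 13 /e/ is itself a trigger — this domain ends here.
From /e/ at 13 rightward: 14 /i/ is itself a trigger — this domain ends here.
From /i/ at 14 rightward: 15 /p/ transparent; 16 /n/ transparent; 17 /o/ is itself a trigger — this domain ends here.
From /o/ at 17 rightward: 18 /ʊ/ → [+ATR]; word edge.
Target with no active source: position 1 stays [-ATR].
[+ATR] positions on the surface: 2 4 5 6 7 9 10 11 12 13 14 17 18.

ɪ e~ p a~ ʊ~ ʊ~ a~ p ɛ~ ɛ~ a~ ʊ~ e~ i~ p n o~ ʊ~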